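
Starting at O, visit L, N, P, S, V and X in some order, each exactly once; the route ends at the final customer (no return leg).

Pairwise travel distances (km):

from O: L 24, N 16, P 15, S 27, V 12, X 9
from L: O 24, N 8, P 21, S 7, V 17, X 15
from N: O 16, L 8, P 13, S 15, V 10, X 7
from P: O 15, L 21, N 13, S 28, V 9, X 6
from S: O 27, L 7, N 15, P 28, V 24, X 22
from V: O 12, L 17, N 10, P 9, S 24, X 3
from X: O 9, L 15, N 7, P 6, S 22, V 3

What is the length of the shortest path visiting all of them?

49 km — the minimum one-way total.

There are 6! = 720 possible orderings.
O → L → N → P → S → V → X: 24+8+13+28+24+3 = 100
O → L → N → P → S → X → V: 24+8+13+28+22+3 = 98
O → L → N → P → V → S → X: 24+8+13+9+24+22 = 100
O → L → N → P → V → X → S: 24+8+13+9+3+22 = 79
O → L → N → P → X → S → V: 24+8+13+6+22+24 = 97
O → L → N → P → X → V → S: 24+8+13+6+3+24 = 78
O → L → N → S → P → V → X: 24+8+15+28+9+3 = 87
O → L → N → S → P → X → V: 24+8+15+28+6+3 = 84
… (712 more)
O → P → V → X → N → L → S: 15+9+3+7+8+7 = 49  ← best
The minimum is 49.
One shortest path: O → P → V → X → N → L → S.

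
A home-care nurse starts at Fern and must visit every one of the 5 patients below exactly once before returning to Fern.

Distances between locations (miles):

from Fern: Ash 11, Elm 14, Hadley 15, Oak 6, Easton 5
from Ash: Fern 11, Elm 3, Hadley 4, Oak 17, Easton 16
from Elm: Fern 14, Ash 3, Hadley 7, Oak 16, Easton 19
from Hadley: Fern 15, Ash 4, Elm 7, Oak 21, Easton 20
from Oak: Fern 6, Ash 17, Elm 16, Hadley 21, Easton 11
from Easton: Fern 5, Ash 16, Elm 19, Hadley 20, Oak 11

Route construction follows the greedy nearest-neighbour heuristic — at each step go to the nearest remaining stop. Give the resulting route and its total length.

Total distance 54 miles via the nearest-neighbour route Fern → Easton → Oak → Elm → Ash → Hadley → Fern.

At Fern the remaining stops are Easton 5, Oak 6, Ash 11, Elm 14, Hadley 15; go to Easton.
At Easton the remaining stops are Oak 11, Ash 16, Elm 19, Hadley 20; go to Oak.
At Oak the remaining stops are Elm 16, Ash 17, Hadley 21; go to Elm.
At Elm the remaining stops are Ash 3, Hadley 7; go to Ash.
At Ash the remaining stops are Hadley 4; go to Hadley.
Return Hadley→Fern: 15.
Total = 5 + 11 + 16 + 3 + 4 + 15 = 54.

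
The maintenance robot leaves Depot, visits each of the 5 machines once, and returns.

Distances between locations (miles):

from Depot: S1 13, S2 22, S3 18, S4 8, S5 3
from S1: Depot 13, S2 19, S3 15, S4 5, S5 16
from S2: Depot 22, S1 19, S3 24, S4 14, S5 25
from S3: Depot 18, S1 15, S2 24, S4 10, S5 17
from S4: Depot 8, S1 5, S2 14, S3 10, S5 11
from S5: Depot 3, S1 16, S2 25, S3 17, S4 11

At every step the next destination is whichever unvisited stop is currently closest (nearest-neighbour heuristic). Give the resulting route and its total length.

Depot → [S5:3 / S4:8 / S1:13 / S3:18 / S2:22] → S5 (3)
S5 → [S4:11 / S1:16 / S3:17 / S2:25] → S4 (11)
S4 → [S1:5 / S3:10 / S2:14] → S1 (5)
S1 → [S3:15 / S2:19] → S3 (15)
S3 → [S2:24] → S2 (24)
Return S2→Depot: 22.
Total = 3 + 11 + 5 + 15 + 24 + 22 = 80.

Total distance 80 miles via the nearest-neighbour route Depot → S5 → S4 → S1 → S3 → S2 → Depot.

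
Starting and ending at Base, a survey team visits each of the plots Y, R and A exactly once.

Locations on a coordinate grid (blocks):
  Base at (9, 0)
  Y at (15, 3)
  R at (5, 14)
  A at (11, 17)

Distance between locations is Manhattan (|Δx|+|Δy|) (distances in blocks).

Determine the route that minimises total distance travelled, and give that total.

Minimum total distance: 54 blocks.

With 3 stops there are 3!/2 = 3 distinct round trips (a route and its reverse cost the same).
Base→Y→R→A→Base: 9+21+9+19 = 58
Base→Y→A→R→Base: 9+18+9+18 = 54
Base→R→Y→A→Base: 18+21+18+19 = 76
The minimum is 54.
One optimal route: Base → Y → A → R → Base (or its reverse).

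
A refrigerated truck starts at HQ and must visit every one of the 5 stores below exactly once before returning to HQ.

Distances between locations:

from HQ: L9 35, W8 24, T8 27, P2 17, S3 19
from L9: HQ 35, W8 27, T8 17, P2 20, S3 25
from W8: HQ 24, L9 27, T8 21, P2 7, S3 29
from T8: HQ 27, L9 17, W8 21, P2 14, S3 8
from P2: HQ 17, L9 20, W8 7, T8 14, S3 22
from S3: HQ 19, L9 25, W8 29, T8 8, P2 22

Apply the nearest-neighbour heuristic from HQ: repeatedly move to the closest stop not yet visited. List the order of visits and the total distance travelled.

Total distance 113 via the nearest-neighbour route HQ → P2 → W8 → T8 → S3 → L9 → HQ.

HQ → [P2:17 / S3:19 / W8:24 / T8:27 / L9:35] → P2 (17)
P2 → [W8:7 / T8:14 / L9:20 / S3:22] → W8 (7)
W8 → [T8:21 / L9:27 / S3:29] → T8 (21)
T8 → [S3:8 / L9:17] → S3 (8)
S3 → [L9:25] → L9 (25)
Return L9→HQ: 35.
Total = 17 + 7 + 21 + 8 + 25 + 35 = 113.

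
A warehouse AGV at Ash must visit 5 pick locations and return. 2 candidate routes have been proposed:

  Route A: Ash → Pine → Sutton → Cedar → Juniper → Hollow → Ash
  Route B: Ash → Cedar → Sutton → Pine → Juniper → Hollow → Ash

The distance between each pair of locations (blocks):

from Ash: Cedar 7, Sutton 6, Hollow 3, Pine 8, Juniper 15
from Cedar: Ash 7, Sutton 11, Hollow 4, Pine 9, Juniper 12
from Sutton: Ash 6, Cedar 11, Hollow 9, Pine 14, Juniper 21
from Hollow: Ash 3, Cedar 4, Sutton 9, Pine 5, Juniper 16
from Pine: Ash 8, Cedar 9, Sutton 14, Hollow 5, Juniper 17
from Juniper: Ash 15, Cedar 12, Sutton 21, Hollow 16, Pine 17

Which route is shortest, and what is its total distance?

Shortest is Route A, total 64 blocks.

Route A: 8 + 14 + 11 + 12 + 16 + 3 = 64
Route B: 7 + 11 + 14 + 17 + 16 + 3 = 68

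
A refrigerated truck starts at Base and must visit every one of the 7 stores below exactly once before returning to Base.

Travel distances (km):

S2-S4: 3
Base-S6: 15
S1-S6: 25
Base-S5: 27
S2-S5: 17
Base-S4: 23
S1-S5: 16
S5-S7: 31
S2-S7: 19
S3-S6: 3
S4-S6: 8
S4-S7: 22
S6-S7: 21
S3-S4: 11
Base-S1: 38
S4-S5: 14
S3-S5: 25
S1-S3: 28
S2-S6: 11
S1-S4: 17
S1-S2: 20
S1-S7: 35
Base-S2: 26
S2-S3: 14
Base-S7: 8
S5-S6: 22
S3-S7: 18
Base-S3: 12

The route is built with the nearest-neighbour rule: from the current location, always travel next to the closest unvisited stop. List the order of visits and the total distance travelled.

From Base: distances to unvisited — S7=8, S3=12, S6=15, S4=23, S2=26, S5=27, S1=38. Nearest is S7 (8).
From S7: distances to unvisited — S3=18, S2=19, S6=21, S4=22, S5=31, S1=35. Nearest is S3 (18).
From S3: distances to unvisited — S6=3, S4=11, S2=14, S5=25, S1=28. Nearest is S6 (3).
From S6: distances to unvisited — S4=8, S2=11, S5=22, S1=25. Nearest is S4 (8).
From S4: distances to unvisited — S2=3, S5=14, S1=17. Nearest is S2 (3).
From S2: distances to unvisited — S5=17, S1=20. Nearest is S5 (17).
From S5: distances to unvisited — S1=16. Nearest is S1 (16).
Return S1→Base: 38.
Total = 8 + 18 + 3 + 8 + 3 + 17 + 16 + 38 = 111.

111 km along Base → S7 → S3 → S6 → S4 → S2 → S5 → S1 → Base.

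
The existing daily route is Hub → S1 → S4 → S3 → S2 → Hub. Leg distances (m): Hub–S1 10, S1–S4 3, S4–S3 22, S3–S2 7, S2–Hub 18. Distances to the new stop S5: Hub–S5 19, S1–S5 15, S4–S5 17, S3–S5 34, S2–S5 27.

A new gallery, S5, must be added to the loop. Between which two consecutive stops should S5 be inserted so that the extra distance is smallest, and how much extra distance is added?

Insertion cost between consecutive stops i–j is d(i,S5) + d(S5,j) − d(i,j):
  between Hub and S1: 19 + 15 − 10 = 24
  between S1 and S4: 15 + 17 − 3 = 29
  between S4 and S3: 17 + 34 − 22 = 29
  between S3 and S2: 34 + 27 − 7 = 54
  between S2 and Hub: 27 + 19 − 18 = 28
Cheapest insertion is between Hub and S1, adding 24.
New total = 60 + 24 = 84.

+24 m — insert S5 between Hub and S1.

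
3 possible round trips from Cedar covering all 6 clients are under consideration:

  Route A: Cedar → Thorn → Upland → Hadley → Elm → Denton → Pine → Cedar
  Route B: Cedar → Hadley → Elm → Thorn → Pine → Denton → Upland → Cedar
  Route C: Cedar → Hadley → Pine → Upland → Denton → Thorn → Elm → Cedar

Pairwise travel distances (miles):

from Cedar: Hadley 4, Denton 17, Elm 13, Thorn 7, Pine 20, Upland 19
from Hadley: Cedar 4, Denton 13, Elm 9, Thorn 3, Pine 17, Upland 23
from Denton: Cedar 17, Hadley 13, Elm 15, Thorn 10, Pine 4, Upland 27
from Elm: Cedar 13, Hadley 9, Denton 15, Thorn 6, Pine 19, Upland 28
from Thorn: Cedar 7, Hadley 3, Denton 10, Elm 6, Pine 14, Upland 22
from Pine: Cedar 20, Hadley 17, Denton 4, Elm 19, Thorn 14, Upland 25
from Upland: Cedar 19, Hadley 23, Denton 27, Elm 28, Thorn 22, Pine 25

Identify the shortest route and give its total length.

83 miles — Route B is the shortest.

Route A: 7 + 22 + 23 + 9 + 15 + 4 + 20 = 100
Route B: 4 + 9 + 6 + 14 + 4 + 27 + 19 = 83
Route C: 4 + 17 + 25 + 27 + 10 + 6 + 13 = 102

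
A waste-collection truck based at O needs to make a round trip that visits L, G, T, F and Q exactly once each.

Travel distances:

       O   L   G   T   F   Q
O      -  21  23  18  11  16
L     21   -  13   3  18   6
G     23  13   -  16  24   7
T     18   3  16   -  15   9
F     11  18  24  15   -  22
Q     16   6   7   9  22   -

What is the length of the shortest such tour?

There are 60 distinct closed tours to check (reversals are equivalent).
O - L - G - T - F - Q - O: 21+13+16+15+22+16 = 103
O - L - G - T - Q - F - O: 21+13+16+9+22+11 = 92
O - L - G - F - T - Q - O: 21+13+24+15+9+16 = 98
O - L - G - F - Q - T - O: 21+13+24+22+9+18 = 107
O - L - G - Q - T - F - O: 21+13+7+9+15+11 = 76
O - L - G - Q - F - T - O: 21+13+7+22+15+18 = 96
O - L - T - G - F - Q - O: 21+3+16+24+22+16 = 102
O - L - T - G - Q - F - O: 21+3+16+7+22+11 = 80
O - L - T - F - G - Q - O: 21+3+15+24+7+16 = 86
O - L - T - F - Q - G - O: 21+3+15+22+7+23 = 91
O - L - T - Q - G - F - O: 21+3+9+7+24+11 = 75
O - L - T - Q - F - G - O: 21+3+9+22+24+23 = 102
O - L - F - G - T - Q - O: 21+18+24+16+9+16 = 104
O - L - F - G - Q - T - O: 21+18+24+7+9+18 = 97
… (46 more)
O - G - Q - L - T - F - O: 23+7+6+3+15+11 = 65  ← best
The minimum is 65.
One optimal route: O → G → Q → L → T → F → O (or its reverse).

Minimum total distance: 65.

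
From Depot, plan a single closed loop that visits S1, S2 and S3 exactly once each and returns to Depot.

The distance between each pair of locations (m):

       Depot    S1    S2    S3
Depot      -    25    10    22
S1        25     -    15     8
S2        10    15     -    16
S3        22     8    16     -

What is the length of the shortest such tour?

With 3 stops there are 3!/2 = 3 distinct round trips (a route and its reverse cost the same).
Depot→S1→S2→S3→Depot: 25+15+16+22 = 78
Depot→S1→S3→S2→Depot: 25+8+16+10 = 59
Depot→S2→S1→S3→Depot: 10+15+8+22 = 55
The minimum is 55.
One optimal route: Depot → S2 → S1 → S3 → Depot (or its reverse).

Shortest round trip = 55 m.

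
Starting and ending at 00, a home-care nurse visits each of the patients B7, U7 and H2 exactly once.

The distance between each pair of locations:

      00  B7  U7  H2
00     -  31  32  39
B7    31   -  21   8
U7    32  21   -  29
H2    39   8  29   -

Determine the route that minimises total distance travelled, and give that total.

00 → B7 → U7 → H2 → 00: 31+21+29+39 = 120
00 → B7 → H2 → U7 → 00: 31+8+29+32 = 100
00 → U7 → B7 → H2 → 00: 32+21+8+39 = 100
The minimum is 100.
One optimal route: 00 → B7 → H2 → U7 → 00 (or its reverse).

Shortest round trip = 100.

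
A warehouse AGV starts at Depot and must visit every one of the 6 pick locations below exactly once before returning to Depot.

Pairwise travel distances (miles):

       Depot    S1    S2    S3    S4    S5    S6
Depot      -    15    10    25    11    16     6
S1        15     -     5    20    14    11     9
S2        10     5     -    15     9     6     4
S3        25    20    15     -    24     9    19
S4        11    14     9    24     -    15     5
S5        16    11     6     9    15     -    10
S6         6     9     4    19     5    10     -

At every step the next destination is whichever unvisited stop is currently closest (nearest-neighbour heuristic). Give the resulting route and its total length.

At Depot the remaining stops are S6 6, S2 10, S4 11, S1 15, S5 16, S3 25; go to S6.
At S6 the remaining stops are S2 4, S4 5, S1 9, S5 10, S3 19; go to S2.
At S2 the remaining stops are S1 5, S5 6, S4 9, S3 15; go to S1.
At S1 the remaining stops are S5 11, S4 14, S3 20; go to S5.
At S5 the remaining stops are S3 9, S4 15; go to S3.
At S3 the remaining stops are S4 24; go to S4.
Return S4→Depot: 11.
Total = 6 + 4 + 5 + 11 + 9 + 24 + 11 = 70.

Nearest-neighbour total = 70 miles; route Depot → S6 → S2 → S1 → S5 → S3 → S4 → Depot.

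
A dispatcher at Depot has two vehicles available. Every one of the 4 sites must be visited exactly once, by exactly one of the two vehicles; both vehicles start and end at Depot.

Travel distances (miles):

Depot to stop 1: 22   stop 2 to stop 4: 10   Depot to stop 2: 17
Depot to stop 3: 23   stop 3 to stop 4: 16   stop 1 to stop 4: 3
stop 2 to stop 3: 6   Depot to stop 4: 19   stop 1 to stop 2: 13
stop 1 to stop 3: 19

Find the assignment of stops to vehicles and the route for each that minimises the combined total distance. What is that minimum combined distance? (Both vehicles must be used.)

Try each way of splitting the stops between the two vehicles (each non-empty) and, for each split, find the best tour for each vehicle:
  {stop 1} + {stop 2, stop 3, stop 4}: 44 + 58 = 102
  {stop 2} + {stop 1, stop 3, stop 4}: 34 + 64 = 98
  {stop 1, stop 2} + {stop 3, stop 4}: 52 + 58 = 110
  {stop 3} + {stop 1, stop 2, stop 4}: 46 + 52 = 98
  {stop 1, stop 3} + {stop 2, stop 4}: 64 + 46 = 110
  {stop 2, stop 3} + {stop 1, stop 4}: 46 + 44 = 90
  … (7 splits in total)
Best: vehicle 1 Depot → stop 2 → stop 3 → Depot = 46; vehicle 2 Depot → stop 1 → stop 4 → Depot = 44; combined 90.

Minimum combined distance: 90 miles.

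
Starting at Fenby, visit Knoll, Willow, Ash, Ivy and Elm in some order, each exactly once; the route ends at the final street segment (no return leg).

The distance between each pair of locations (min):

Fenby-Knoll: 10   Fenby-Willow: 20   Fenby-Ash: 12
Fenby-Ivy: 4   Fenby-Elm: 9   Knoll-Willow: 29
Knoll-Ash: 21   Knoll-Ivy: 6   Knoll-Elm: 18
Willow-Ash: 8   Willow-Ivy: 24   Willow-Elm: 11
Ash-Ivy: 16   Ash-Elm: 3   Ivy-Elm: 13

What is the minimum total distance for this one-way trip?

39 min — the minimum one-way total.

There are 5! = 120 possible orderings.
Fenby - Knoll - Willow - Ash - Ivy - Elm: 10+29+8+16+13 = 76
Fenby - Knoll - Willow - Ash - Elm - Ivy: 10+29+8+3+13 = 63
Fenby - Knoll - Willow - Ivy - Ash - Elm: 10+29+24+16+3 = 82
Fenby - Knoll - Willow - Ivy - Elm - Ash: 10+29+24+13+3 = 79
Fenby - Knoll - Willow - Elm - Ash - Ivy: 10+29+11+3+16 = 69
Fenby - Knoll - Willow - Elm - Ivy - Ash: 10+29+11+13+16 = 79
Fenby - Knoll - Ash - Willow - Ivy - Elm: 10+21+8+24+13 = 76
Fenby - Knoll - Ash - Willow - Elm - Ivy: 10+21+8+11+13 = 63
Fenby - Knoll - Ash - Ivy - Willow - Elm: 10+21+16+24+11 = 82
Fenby - Knoll - Ash - Ivy - Elm - Willow: 10+21+16+13+11 = 71
Fenby - Knoll - Ash - Elm - Willow - Ivy: 10+21+3+11+24 = 69
Fenby - Knoll - Ash - Elm - Ivy - Willow: 10+21+3+13+24 = 71
Fenby - Knoll - Ivy - Willow - Ash - Elm: 10+6+24+8+3 = 51
Fenby - Knoll - Ivy - Willow - Elm - Ash: 10+6+24+11+3 = 54
… (106 more)
Fenby - Ivy - Knoll - Elm - Ash - Willow: 4+6+18+3+8 = 39  ← best
The minimum is 39.
One shortest path: Fenby → Ivy → Knoll → Elm → Ash → Willow.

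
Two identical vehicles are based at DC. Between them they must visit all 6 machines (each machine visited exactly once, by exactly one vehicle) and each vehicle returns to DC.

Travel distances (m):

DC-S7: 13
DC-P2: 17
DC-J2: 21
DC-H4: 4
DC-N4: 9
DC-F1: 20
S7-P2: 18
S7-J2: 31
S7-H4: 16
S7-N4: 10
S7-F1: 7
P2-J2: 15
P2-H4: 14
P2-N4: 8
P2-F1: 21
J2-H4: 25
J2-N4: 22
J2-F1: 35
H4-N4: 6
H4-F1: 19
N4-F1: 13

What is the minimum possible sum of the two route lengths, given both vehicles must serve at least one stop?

85 m — the smallest possible combined total.

There are 2^5 − 1 = 31 ways to divide the 6 stops into two non-empty groups. For each, the best each vehicle can do is its own shortest tour through its group:
  {S7} + {P2, J2, H4, N4, F1}: 26 + 80 = 106
  {P2} + {S7, J2, H4, N4, F1}: 34 + 82 = 116
  {S7, P2} + {J2, H4, N4, F1}: 48 + 79 = 127
  {J2} + {S7, P2, H4, N4, F1}: 42 + 59 = 101
  {S7, J2} + {P2, H4, N4, F1}: 65 + 59 = 124
  {P2, J2} + {S7, H4, N4, F1}: 53 + 43 = 96
  … (31 splits in total)
  {H4} + {S7, P2, J2, N4, F1}: 8 + 77 = 85  ← best
Best: vehicle 1 DC → H4 → DC = 8; vehicle 2 DC → S7 → F1 → N4 → P2 → J2 → DC = 77; combined 85.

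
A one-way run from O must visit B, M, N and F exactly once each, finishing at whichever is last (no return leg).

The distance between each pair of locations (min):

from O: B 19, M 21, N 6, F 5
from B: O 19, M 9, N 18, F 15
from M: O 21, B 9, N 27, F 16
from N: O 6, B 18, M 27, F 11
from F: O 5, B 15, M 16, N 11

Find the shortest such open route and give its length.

There are 4! = 24 possible orderings.
O → B → M → N → F: 19+9+27+11 = 66
O → B → M → F → N: 19+9+16+11 = 55
O → B → N → M → F: 19+18+27+16 = 80
O → B → N → F → M: 19+18+11+16 = 64
O → B → F → M → N: 19+15+16+27 = 77
O → B → F → N → M: 19+15+11+27 = 72
O → M → B → N → F: 21+9+18+11 = 59
O → M → B → F → N: 21+9+15+11 = 56
O → M → N → B → F: 21+27+18+15 = 81
O → M → N → F → B: 21+27+11+15 = 74
O → M → F → B → N: 21+16+15+18 = 70
O → M → F → N → B: 21+16+11+18 = 66
O → N → B → M → F: 6+18+9+16 = 49
O → N → B → F → M: 6+18+15+16 = 55
… (10 more)
O → N → F → B → M: 6+11+15+9 = 41  ← best
The minimum is 41.
One shortest path: O → N → F → B → M.

Shortest open route: 41 min.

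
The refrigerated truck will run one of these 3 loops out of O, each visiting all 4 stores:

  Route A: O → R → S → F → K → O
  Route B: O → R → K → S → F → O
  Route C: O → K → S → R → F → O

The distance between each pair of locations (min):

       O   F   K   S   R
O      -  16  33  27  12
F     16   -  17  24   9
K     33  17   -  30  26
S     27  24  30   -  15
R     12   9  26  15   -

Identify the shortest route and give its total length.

Route A: 12 + 15 + 24 + 17 + 33 = 101
Route B: 12 + 26 + 30 + 24 + 16 = 108
Route C: 33 + 30 + 15 + 9 + 16 = 103

Shortest is Route A, total 101 min.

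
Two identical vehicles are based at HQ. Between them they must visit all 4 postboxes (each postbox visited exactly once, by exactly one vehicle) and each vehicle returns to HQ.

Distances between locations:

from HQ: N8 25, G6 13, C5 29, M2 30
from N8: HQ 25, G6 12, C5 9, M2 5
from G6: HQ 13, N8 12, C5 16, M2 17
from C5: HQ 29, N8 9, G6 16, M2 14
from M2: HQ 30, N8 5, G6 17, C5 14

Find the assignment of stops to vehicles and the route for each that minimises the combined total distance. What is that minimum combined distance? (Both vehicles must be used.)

Try each way of splitting the stops between the two vehicles (each non-empty) and, for each split, find the best tour for each vehicle:
  {N8} + {G6, C5, M2}: 50 + 73 = 123
  {G6} + {N8, C5, M2}: 26 + 73 = 99
  {N8, G6} + {C5, M2}: 50 + 73 = 123
  {C5} + {N8, G6, M2}: 58 + 60 = 118
  {N8, C5} + {G6, M2}: 63 + 60 = 123
  {G6, C5} + {N8, M2}: 58 + 60 = 118
  … (7 splits in total)
Best: vehicle 1 HQ → G6 → HQ = 26; vehicle 2 HQ → N8 → M2 → C5 → HQ = 73; combined 99.

99 — the smallest possible combined total.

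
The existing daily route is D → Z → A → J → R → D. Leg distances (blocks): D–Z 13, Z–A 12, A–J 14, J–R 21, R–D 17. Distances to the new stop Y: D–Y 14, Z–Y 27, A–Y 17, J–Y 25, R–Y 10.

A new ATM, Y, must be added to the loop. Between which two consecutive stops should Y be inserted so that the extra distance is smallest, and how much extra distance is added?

Insertion cost between consecutive stops i–j is d(i,Y) + d(Y,j) − d(i,j):
  between D and Z: 14 + 27 − 13 = 28
  between Z and A: 27 + 17 − 12 = 32
  between A and J: 17 + 25 − 14 = 28
  between J and R: 25 + 10 − 21 = 14
  between R and D: 10 + 14 − 17 = 7
Cheapest insertion is between R and D, adding 7.
New total = 77 + 7 = 84.

Adding 7 blocks by placing Y on the R–D leg.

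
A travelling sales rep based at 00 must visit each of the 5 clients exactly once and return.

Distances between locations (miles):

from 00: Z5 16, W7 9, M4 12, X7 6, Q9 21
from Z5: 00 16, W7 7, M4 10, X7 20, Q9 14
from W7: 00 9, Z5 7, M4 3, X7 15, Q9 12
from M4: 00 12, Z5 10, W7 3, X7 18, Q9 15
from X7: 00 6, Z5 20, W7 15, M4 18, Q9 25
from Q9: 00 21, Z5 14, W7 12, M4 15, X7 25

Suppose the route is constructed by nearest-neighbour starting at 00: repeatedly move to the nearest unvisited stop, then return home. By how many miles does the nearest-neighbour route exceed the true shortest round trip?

The nearest-neighbour route is 2 miles longer than optimal.

00: X7=6, W7=9, M4=12, Z5=16, Q9=21 ⇒ X7
X7: W7=15, M4=18, Z5=20, Q9=25 ⇒ W7
W7: M4=3, Z5=7, Q9=12 ⇒ M4
M4: Z5=10, Q9=15 ⇒ Z5
Z5: Q9=14 ⇒ Q9
NN route 00 → X7 → W7 → M4 → Z5 → Q9 → 00 costs 69.
Optimal: 00 → W7 → M4 → Z5 → Q9 → X7 → 00 costs 67 (by enumerating all 60 distinct tours).
Excess = 69 − 67 = 2.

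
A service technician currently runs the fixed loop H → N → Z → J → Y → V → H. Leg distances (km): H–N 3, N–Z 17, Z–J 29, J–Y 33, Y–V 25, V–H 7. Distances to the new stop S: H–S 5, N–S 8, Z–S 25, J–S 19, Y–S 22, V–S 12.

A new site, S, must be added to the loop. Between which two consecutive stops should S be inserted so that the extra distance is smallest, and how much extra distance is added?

Insertion cost between consecutive stops i–j is d(i,S) + d(S,j) − d(i,j):
  between H and N: 5 + 8 − 3 = 10
  between N and Z: 8 + 25 − 17 = 16
  between Z and J: 25 + 19 − 29 = 15
  between J and Y: 19 + 22 − 33 = 8
  between Y and V: 22 + 12 − 25 = 9
  between V and H: 12 + 5 − 7 = 10
Cheapest insertion is between J and Y, adding 8.
New total = 114 + 8 = 122.

Adding 8 km by placing S on the J–Y leg.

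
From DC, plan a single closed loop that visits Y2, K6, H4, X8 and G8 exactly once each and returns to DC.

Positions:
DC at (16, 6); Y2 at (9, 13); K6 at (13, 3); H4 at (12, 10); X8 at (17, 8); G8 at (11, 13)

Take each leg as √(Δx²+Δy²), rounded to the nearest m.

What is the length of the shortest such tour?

DC → Y2 → K6 → H4 → X8 → G8 → DC: 10+11+7+5+8+9 = 50
DC → Y2 → K6 → H4 → G8 → X8 → DC: 10+11+7+3+8+2 = 41
DC → Y2 → K6 → X8 → H4 → G8 → DC: 10+11+6+5+3+9 = 44
DC → Y2 → K6 → X8 → G8 → H4 → DC: 10+11+6+8+3+6 = 44
DC → Y2 → K6 → G8 → H4 → X8 → DC: 10+11+10+3+5+2 = 41
DC → Y2 → K6 → G8 → X8 → H4 → DC: 10+11+10+8+5+6 = 50
DC → Y2 → H4 → K6 → X8 → G8 → DC: 10+4+7+6+8+9 = 44
DC → Y2 → H4 → K6 → G8 → X8 → DC: 10+4+7+10+8+2 = 41
DC → Y2 → H4 → X8 → K6 → G8 → DC: 10+4+5+6+10+9 = 44
DC → Y2 → H4 → X8 → G8 → K6 → DC: 10+4+5+8+10+4 = 41
DC → Y2 → H4 → G8 → K6 → X8 → DC: 10+4+3+10+6+2 = 35
DC → Y2 → H4 → G8 → X8 → K6 → DC: 10+4+3+8+6+4 = 35
DC → Y2 → X8 → K6 → H4 → G8 → DC: 10+9+6+7+3+9 = 44
DC → Y2 → X8 → K6 → G8 → H4 → DC: 10+9+6+10+3+6 = 44
… (46 more)
DC → K6 → Y2 → G8 → H4 → X8 → DC: 4+11+2+3+5+2 = 27  ← best
The minimum is 27.
One optimal route: DC → K6 → Y2 → G8 → H4 → X8 → DC (or its reverse).

27 m — the shortest possible round trip.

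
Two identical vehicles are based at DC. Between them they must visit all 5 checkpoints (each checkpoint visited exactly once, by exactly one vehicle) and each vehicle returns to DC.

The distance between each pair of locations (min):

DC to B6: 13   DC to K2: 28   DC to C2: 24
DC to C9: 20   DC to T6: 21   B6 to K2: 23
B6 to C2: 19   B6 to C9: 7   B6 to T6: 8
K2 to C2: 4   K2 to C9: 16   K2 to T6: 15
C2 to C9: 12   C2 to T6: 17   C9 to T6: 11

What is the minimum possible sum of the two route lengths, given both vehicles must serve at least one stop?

There are 2^4 − 1 = 15 ways to divide the 5 stops into two non-empty groups. For each, the best each vehicle can do is its own shortest tour through its group:
  {B6} + {K2, C2, C9, T6}: 26 + 72 = 98
  {K2} + {B6, C2, C9, T6}: 56 + 68 = 124
  {B6, K2} + {C2, C9, T6}: 64 + 68 = 132
  {C2} + {B6, K2, C9, T6}: 48 + 72 = 120
  {B6, C2} + {K2, C9, T6}: 56 + 72 = 128
  {K2, C2} + {B6, C9, T6}: 56 + 52 = 108
  … (15 splits in total)
Best: vehicle 1 DC → B6 → DC = 26; vehicle 2 DC → C9 → C2 → K2 → T6 → DC = 72; combined 98.

98 min — the smallest possible combined total.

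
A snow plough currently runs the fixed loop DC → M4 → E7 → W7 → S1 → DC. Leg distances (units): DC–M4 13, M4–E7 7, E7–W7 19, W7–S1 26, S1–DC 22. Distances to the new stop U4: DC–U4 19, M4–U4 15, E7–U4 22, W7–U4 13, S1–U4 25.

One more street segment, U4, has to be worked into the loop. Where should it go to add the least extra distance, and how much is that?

Insertion cost between consecutive stops i–j is d(i,U4) + d(U4,j) − d(i,j):
  between DC and M4: 19 + 15 − 13 = 21
  between M4 and E7: 15 + 22 − 7 = 30
  between E7 and W7: 22 + 13 − 19 = 16
  between W7 and S1: 13 + 25 − 26 = 12
  between S1 and DC: 25 + 19 − 22 = 22
Cheapest insertion is between W7 and S1, adding 12.
New total = 87 + 12 = 99.

Adding 12 by placing U4 on the W7–S1 leg.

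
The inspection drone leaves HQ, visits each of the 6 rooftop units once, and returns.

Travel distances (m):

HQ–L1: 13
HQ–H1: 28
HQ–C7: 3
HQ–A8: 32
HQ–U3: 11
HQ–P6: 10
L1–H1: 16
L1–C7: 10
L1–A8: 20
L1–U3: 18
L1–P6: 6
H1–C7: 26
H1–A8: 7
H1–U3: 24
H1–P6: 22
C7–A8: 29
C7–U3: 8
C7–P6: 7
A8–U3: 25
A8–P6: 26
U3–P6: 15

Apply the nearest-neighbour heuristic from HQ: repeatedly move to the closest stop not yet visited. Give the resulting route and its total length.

Nearest-neighbour total = 75 m; route HQ → C7 → P6 → L1 → H1 → A8 → U3 → HQ.

At HQ the remaining stops are C7 3, P6 10, U3 11, L1 13, H1 28, A8 32; go to C7.
At C7 the remaining stops are P6 7, U3 8, L1 10, H1 26, A8 29; go to P6.
At P6 the remaining stops are L1 6, U3 15, H1 22, A8 26; go to L1.
At L1 the remaining stops are H1 16, U3 18, A8 20; go to H1.
At H1 the remaining stops are A8 7, U3 24; go to A8.
At A8 the remaining stops are U3 25; go to U3.
Return U3→HQ: 11.
Total = 3 + 7 + 6 + 16 + 7 + 25 + 11 = 75.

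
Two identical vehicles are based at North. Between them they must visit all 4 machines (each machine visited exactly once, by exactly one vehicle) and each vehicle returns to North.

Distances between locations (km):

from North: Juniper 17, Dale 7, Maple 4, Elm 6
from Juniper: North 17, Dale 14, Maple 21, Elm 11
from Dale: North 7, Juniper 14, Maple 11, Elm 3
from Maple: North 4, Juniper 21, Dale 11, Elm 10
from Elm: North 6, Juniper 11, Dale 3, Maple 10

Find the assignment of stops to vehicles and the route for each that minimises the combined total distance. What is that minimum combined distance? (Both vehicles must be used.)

Minimum combined distance: 46 km.

There are 2^3 − 1 = 7 ways to divide the 4 stops into two non-empty groups. For each, the best each vehicle can do is its own shortest tour through its group:
  {Juniper} + {Dale, Maple, Elm}: 34 + 24 = 58
  {Dale} + {Juniper, Maple, Elm}: 14 + 42 = 56
  {Juniper, Dale} + {Maple, Elm}: 38 + 20 = 58
  {Maple} + {Juniper, Dale, Elm}: 8 + 38 = 46
  {Juniper, Maple} + {Dale, Elm}: 42 + 16 = 58
  {Dale, Maple} + {Juniper, Elm}: 22 + 34 = 56
  … (7 splits in total)
Best: vehicle 1 North → Maple → North = 8; vehicle 2 North → Juniper → Elm → Dale → North = 38; combined 46.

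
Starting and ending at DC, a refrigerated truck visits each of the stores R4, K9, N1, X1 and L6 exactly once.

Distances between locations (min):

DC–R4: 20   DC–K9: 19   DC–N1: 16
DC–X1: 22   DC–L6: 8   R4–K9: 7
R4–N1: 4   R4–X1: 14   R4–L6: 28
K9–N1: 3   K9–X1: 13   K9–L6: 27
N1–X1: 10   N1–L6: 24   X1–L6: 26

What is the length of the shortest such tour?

Shortest round trip = 74 min.

With 5 stops there are 5!/2 = 60 distinct round trips (a route and its reverse cost the same).
DC → R4 → K9 → N1 → X1 → L6 → DC: 20+7+3+10+26+8 = 74
DC → R4 → K9 → N1 → L6 → X1 → DC: 20+7+3+24+26+22 = 102
DC → R4 → K9 → X1 → N1 → L6 → DC: 20+7+13+10+24+8 = 82
DC → R4 → K9 → X1 → L6 → N1 → DC: 20+7+13+26+24+16 = 106
DC → R4 → K9 → L6 → N1 → X1 → DC: 20+7+27+24+10+22 = 110
DC → R4 → K9 → L6 → X1 → N1 → DC: 20+7+27+26+10+16 = 106
DC → R4 → N1 → K9 → X1 → L6 → DC: 20+4+3+13+26+8 = 74
DC → R4 → N1 → K9 → L6 → X1 → DC: 20+4+3+27+26+22 = 102
DC → R4 → N1 → X1 → K9 → L6 → DC: 20+4+10+13+27+8 = 82
DC → R4 → N1 → X1 → L6 → K9 → DC: 20+4+10+26+27+19 = 106
DC → R4 → N1 → L6 → K9 → X1 → DC: 20+4+24+27+13+22 = 110
DC → R4 → N1 → L6 → X1 → K9 → DC: 20+4+24+26+13+19 = 106
DC → R4 → X1 → K9 → N1 → L6 → DC: 20+14+13+3+24+8 = 82
DC → R4 → X1 → K9 → L6 → N1 → DC: 20+14+13+27+24+16 = 114
… (46 more)
The minimum is 74.
One optimal route: DC → R4 → K9 → N1 → X1 → L6 → DC (or its reverse).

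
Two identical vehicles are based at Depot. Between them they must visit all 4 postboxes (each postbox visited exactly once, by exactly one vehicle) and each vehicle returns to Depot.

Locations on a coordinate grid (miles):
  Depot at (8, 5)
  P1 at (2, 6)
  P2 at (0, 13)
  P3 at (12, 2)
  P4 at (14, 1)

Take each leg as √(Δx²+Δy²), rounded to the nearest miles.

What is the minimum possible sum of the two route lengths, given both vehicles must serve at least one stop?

Try each way of splitting the stops between the two vehicles (each non-empty) and, for each split, find the best tour for each vehicle:
  {P1} + {P2, P3, P4}: 12 + 36 = 48
  {P2} + {P1, P3, P4}: 22 + 26 = 48
  {P1, P2} + {P3, P4}: 24 + 14 = 38
  {P3} + {P1, P2, P4}: 10 + 38 = 48
  {P1, P3} + {P2, P4}: 22 + 36 = 58
  {P2, P3} + {P1, P4}: 32 + 26 = 58
  … (7 splits in total)
Best: vehicle 1 Depot → P1 → P2 → Depot = 24; vehicle 2 Depot → P3 → P4 → Depot = 14; combined 38.

Minimum combined distance: 38 miles.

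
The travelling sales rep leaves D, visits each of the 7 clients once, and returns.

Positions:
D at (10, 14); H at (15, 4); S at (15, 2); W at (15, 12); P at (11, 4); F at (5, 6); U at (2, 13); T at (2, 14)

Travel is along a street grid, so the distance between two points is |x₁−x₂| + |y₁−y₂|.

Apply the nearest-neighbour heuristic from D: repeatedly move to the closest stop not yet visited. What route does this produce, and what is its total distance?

Nearest-neighbour total = 50; route D → W → H → S → P → F → U → T → D.

D → [W:7 / T:8 / U:9 / P:11 / F:13 / H:15 / S:17] → W (7)
W → [H:8 / S:10 / P:12 / U:14 / T:15 / F:16] → H (8)
H → [S:2 / P:4 / F:12 / U:22 / T:23] → S (2)
S → [P:6 / F:14 / U:24 / T:25] → P (6)
P → [F:8 / U:18 / T:19] → F (8)
F → [U:10 / T:11] → U (10)
U → [T:1] → T (1)
Return T→D: 8.
Total = 7 + 8 + 2 + 6 + 8 + 10 + 1 + 8 = 50.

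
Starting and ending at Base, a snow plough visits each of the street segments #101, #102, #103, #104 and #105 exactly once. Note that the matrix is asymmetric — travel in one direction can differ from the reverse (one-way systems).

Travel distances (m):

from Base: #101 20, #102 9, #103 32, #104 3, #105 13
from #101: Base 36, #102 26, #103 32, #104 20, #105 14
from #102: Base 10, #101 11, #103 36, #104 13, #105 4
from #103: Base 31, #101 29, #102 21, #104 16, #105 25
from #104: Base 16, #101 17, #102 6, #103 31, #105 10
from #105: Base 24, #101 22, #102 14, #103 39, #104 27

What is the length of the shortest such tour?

Minimum total distance: 98 m.

Base→#101→#102→#103→#104→#105→Base: 20+26+36+16+10+24 = 132
Base→#101→#102→#103→#105→#104→Base: 20+26+36+25+27+16 = 150
Base→#101→#102→#104→#103→#105→Base: 20+26+13+31+25+24 = 139
Base→#101→#102→#104→#105→#103→Base: 20+26+13+10+39+31 = 139
Base→#101→#102→#105→#103→#104→Base: 20+26+4+39+16+16 = 121
Base→#101→#102→#105→#104→#103→Base: 20+26+4+27+31+31 = 139
Base→#101→#103→#102→#104→#105→Base: 20+32+21+13+10+24 = 120
Base→#101→#103→#102→#105→#104→Base: 20+32+21+4+27+16 = 120
Base→#101→#103→#104→#102→#105→Base: 20+32+16+6+4+24 = 102
Base→#101→#103→#104→#105→#102→Base: 20+32+16+10+14+10 = 102
Base→#101→#103→#105→#102→#104→Base: 20+32+25+14+13+16 = 120
Base→#101→#103→#105→#104→#102→Base: 20+32+25+27+6+10 = 120
Base→#101→#104→#102→#103→#105→Base: 20+20+6+36+25+24 = 131
Base→#101→#104→#102→#105→#103→Base: 20+20+6+4+39+31 = 120
… (106 more)
Base→#104→#102→#105→#101→#103→Base: 3+6+4+22+32+31 = 98  ← best
The minimum is 98.
One optimal route: Base → #104 → #102 → #105 → #101 → #103 → Base.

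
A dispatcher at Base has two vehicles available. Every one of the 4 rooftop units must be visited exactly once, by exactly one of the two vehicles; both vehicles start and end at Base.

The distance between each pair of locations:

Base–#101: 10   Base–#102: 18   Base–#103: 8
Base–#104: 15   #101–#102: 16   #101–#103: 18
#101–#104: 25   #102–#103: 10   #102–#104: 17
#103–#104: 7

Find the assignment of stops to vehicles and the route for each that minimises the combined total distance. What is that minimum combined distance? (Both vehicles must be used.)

Try each way of splitting the stops between the two vehicles (each non-empty) and, for each split, find the best tour for each vehicle:
  {#101} + {#102, #103, #104}: 20 + 50 = 70
  {#102} + {#101, #103, #104}: 36 + 50 = 86
  {#101, #102} + {#103, #104}: 44 + 30 = 74
  {#103} + {#101, #102, #104}: 16 + 58 = 74
  {#101, #103} + {#102, #104}: 36 + 50 = 86
  {#102, #103} + {#101, #104}: 36 + 50 = 86
  … (7 splits in total)
Best: vehicle 1 Base → #101 → Base = 20; vehicle 2 Base → #102 → #103 → #104 → Base = 50; combined 70.

70 — the smallest possible combined total.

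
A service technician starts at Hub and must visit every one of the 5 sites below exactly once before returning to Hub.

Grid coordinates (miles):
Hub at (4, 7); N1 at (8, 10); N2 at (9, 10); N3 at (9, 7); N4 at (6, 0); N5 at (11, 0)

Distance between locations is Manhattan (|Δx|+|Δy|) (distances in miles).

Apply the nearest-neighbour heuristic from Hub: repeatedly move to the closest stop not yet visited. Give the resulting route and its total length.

Hub → [N3:5 / N1:7 / N2:8 / N4:9 / N5:14] → N3 (5)
N3 → [N2:3 / N1:4 / N5:9 / N4:10] → N2 (3)
N2 → [N1:1 / N5:12 / N4:13] → N1 (1)
N1 → [N4:12 / N5:13] → N4 (12)
N4 → [N5:5] → N5 (5)
Return N5→Hub: 14.
Total = 5 + 3 + 1 + 12 + 5 + 14 = 40.

Nearest-neighbour total = 40 miles; route Hub → N3 → N2 → N1 → N4 → N5 → Hub.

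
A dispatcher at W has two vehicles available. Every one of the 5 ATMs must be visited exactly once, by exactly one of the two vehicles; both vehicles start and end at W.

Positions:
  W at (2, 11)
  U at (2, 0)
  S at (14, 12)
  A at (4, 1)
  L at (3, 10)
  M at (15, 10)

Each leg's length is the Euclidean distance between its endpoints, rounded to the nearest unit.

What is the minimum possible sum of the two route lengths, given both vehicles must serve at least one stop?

Try each way of splitting the stops between the two vehicles (each non-empty) and, for each split, find the best tour for each vehicle:
  {U} + {S, A, L, M}: 22 + 38 = 60
  {S} + {U, A, L, M}: 24 + 40 = 64
  {U, S} + {A, L, M}: 40 + 37 = 77
  {A} + {U, S, L, M}: 20 + 41 = 61
  {U, A} + {S, L, M}: 23 + 27 = 50
  {S, A} + {U, L, M}: 37 + 40 = 77
  … (15 splits in total)
  {L} + {U, S, A, M}: 2 + 41 = 43  ← best
Best: vehicle 1 W → L → W = 2; vehicle 2 W → U → A → M → S → W = 41; combined 43.

Minimum combined distance: 43.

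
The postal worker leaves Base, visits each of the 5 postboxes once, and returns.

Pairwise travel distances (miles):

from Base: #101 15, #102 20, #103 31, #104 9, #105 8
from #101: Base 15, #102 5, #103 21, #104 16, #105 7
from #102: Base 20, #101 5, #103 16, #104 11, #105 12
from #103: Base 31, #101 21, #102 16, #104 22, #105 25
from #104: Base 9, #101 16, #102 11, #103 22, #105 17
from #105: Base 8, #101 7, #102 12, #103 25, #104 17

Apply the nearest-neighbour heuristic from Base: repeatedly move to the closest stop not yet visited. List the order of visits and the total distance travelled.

84 miles along Base → #105 → #101 → #102 → #104 → #103 → Base.

At Base the remaining stops are #105 8, #104 9, #101 15, #102 20, #103 31; go to #105.
At #105 the remaining stops are #101 7, #102 12, #104 17, #103 25; go to #101.
At #101 the remaining stops are #102 5, #104 16, #103 21; go to #102.
At #102 the remaining stops are #104 11, #103 16; go to #104.
At #104 the remaining stops are #103 22; go to #103.
Return #103→Base: 31.
Total = 8 + 7 + 5 + 11 + 22 + 31 = 84.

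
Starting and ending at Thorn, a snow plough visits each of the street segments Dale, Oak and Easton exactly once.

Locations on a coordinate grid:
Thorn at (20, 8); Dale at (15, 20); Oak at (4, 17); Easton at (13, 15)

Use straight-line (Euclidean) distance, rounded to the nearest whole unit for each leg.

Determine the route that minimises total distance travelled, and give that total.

43 — the shortest possible round trip.

With 3 stops there are 3!/2 = 3 distinct round trips (a route and its reverse cost the same).
Thorn-Dale-Oak-Easton-Thorn: 13+11+9+10 = 43
Thorn-Dale-Easton-Oak-Thorn: 13+5+9+18 = 45
Thorn-Oak-Dale-Easton-Thorn: 18+11+5+10 = 44
The minimum is 43.
One optimal route: Thorn → Dale → Oak → Easton → Thorn (or its reverse).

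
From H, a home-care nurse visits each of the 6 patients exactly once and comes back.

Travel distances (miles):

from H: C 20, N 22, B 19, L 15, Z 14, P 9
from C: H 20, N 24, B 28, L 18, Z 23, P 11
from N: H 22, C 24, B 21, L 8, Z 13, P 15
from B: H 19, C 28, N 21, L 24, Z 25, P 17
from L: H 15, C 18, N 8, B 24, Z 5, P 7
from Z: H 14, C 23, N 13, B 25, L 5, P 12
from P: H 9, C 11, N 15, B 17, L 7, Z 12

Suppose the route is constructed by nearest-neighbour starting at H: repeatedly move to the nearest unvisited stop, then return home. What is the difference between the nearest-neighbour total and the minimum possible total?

From H: P=9, Z=14, L=15, B=19, C=20, N=22 → choose P (9).
From P: L=7, C=11, Z=12, N=15, B=17 → choose L (7).
From L: Z=5, N=8, C=18, B=24 → choose Z (5).
From Z: N=13, C=23, B=25 → choose N (13).
From N: B=21, C=24 → choose B (21).
From B: C=28 → choose C (28).
NN route H → P → L → Z → N → B → C → H costs 103.
Optimal: H → C → P → B → N → L → Z → H costs 96 (by enumerating all 360 distinct tours).
Excess = 103 − 96 = 7.

7 miles longer than the optimal tour.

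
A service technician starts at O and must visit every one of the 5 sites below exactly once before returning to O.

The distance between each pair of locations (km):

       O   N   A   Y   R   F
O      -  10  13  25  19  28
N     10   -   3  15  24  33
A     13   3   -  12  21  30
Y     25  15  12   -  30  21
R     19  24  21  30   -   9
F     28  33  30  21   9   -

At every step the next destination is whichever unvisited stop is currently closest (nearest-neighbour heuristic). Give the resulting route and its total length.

74 km along O → N → A → Y → F → R → O.

O → [N:10 / A:13 / R:19 / Y:25 / F:28] → N (10)
N → [A:3 / Y:15 / R:24 / F:33] → A (3)
A → [Y:12 / R:21 / F:30] → Y (12)
Y → [F:21 / R:30] → F (21)
F → [R:9] → R (9)
Return R→O: 19.
Total = 10 + 3 + 12 + 21 + 9 + 19 = 74.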